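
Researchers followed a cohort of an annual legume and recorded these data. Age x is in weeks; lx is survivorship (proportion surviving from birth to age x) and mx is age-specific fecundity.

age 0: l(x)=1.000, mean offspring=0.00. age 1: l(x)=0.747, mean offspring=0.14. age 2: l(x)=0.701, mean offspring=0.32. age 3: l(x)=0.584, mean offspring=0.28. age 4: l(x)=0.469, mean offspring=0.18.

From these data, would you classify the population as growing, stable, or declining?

declining

R0 = Σ lx·mx = 0 + 0.10458 + 0.22432 + 0.16352 + 0.08442 = 0.57684
R0 < 1, so the population is declining.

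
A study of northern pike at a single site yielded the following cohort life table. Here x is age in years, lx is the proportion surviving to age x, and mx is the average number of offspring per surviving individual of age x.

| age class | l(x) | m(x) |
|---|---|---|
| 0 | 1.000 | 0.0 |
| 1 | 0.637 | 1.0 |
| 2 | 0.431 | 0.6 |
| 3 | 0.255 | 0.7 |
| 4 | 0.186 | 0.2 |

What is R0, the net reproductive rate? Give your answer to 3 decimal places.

1.111

lx·mx by age: 0, 0.637, 0.2586, 0.1785, 0.0372
R0 = Σ lx·mx = 1.1113 → 1.111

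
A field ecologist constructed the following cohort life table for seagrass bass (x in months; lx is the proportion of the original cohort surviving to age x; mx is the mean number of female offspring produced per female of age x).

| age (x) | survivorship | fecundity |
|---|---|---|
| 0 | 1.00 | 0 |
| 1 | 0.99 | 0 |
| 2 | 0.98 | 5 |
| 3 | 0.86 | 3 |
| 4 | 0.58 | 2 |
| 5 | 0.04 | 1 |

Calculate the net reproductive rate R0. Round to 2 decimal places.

8.68

lx·mx by age: 0, 0, 4.9, 2.58, 1.16, 0.04
R0 = Σ lx·mx = 8.68 → 8.68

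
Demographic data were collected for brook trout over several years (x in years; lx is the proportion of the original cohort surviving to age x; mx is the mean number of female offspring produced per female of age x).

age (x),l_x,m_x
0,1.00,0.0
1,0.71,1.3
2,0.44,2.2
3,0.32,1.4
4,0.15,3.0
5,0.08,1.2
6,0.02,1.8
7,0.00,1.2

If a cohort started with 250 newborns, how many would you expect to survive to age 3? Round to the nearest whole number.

Expected survivors = N0 · l_3 = 250 × 0.32 = 80 → 80

80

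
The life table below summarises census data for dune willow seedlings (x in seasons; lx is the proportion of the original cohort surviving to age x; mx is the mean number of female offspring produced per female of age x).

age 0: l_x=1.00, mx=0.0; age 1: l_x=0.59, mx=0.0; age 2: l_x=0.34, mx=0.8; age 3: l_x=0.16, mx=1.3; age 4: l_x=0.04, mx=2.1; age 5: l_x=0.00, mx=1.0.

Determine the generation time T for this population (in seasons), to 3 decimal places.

2.667

lx·mx: 0, 0, 0.272, 0.208, 0.084, 0 → R0 = 0.564
x·lx·mx: 0, 0, 0.544, 0.624, 0.336, 0 → Σ = 1.504
T = 1.504 / 0.564 = 2.666667… → 2.667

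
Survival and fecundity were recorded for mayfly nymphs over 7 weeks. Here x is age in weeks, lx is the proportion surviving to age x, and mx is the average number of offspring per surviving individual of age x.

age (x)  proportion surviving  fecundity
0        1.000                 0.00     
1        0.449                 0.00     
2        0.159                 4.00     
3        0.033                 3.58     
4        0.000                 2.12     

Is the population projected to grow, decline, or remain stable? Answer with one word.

declining

R0 = Σ lx·mx = 0 + 0 + 0.636 + 0.11814 + 0 = 0.75414
R0 < 1, so the population is declining.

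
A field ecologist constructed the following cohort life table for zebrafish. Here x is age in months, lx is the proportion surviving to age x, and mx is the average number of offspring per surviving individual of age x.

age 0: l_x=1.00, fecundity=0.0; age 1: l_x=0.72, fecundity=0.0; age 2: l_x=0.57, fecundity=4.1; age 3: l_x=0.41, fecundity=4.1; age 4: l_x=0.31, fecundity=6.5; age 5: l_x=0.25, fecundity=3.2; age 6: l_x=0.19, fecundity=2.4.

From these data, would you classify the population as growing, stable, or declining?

R0 = Σ lx·mx = 0 + 0 + 2.337 + 1.681 + 2.015 + 0.8 + 0.456 = 7.289
R0 > 1, so the population is growing.

growing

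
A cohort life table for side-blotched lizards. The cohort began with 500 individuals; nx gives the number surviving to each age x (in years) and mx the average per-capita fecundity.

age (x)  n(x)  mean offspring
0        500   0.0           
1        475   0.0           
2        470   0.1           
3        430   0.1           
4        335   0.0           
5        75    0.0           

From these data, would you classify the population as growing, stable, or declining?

lx = nx/n0 = nx/500: 1, 0.95, 0.94, 0.86, 0.67, 0.15
R0 = Σ lx·mx = 0 + 0 + 0.094 + 0.086 + 0 + 0 = 0.18
R0 < 1, so the population is declining.

declining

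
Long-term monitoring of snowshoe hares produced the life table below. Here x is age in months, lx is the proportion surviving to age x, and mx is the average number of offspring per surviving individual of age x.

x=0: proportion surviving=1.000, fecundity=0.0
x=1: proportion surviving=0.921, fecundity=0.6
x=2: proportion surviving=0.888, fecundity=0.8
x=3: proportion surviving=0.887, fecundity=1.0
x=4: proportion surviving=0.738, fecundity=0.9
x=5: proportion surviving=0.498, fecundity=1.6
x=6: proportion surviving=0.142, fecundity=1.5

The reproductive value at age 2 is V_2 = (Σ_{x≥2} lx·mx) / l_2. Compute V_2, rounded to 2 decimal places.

lx·mx for x ≥ 2: 0.7104, 0.887, 0.6642, 0.7968, 0.213 → sum = 3.2714
V_2 = 3.2714 / l_2 = 3.2714 / 0.888 = 3.684009… → 3.68

3.68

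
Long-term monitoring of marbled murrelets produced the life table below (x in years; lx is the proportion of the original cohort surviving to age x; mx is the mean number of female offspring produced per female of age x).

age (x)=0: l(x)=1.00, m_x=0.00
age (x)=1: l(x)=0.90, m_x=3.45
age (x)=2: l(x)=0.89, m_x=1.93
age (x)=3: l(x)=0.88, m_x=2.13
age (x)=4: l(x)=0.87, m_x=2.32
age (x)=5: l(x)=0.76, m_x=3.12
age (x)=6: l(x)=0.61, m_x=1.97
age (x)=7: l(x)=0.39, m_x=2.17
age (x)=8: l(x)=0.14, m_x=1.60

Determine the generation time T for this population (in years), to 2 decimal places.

lx·mx: 0, 3.105, 1.7177, 1.8744, 2.0184, 2.3712, 1.2017, 0.8463, 0.224 → R0 = 13.3587
x·lx·mx: 0, 3.105, 3.4354, 5.6232, 8.0736, 11.856, 7.2102, 5.9241, 1.792 → Σ = 47.0195
T = 47.0195 / 13.3587 = 3.519766… → 3.52

3.52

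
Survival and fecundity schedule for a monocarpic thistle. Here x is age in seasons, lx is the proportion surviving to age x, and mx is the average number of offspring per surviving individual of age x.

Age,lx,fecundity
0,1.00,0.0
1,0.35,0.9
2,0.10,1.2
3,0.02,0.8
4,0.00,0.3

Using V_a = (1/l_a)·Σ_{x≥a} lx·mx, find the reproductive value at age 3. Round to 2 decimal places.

lx·mx for x ≥ 3: 0.016, 0 → sum = 0.016
V_3 = 0.016 / l_3 = 0.016 / 0.02 = 0.8 → 0.80

0.80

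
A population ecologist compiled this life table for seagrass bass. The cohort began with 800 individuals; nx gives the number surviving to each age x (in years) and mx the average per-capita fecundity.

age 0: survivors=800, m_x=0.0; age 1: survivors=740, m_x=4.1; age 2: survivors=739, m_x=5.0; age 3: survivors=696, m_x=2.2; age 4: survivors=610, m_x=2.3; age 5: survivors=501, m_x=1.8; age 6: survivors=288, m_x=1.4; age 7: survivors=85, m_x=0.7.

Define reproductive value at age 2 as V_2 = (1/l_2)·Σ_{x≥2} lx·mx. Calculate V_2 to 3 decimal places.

lx = nx/n0 = nx/800: 1, 0.925, 0.92375, 0.87, 0.7625, 0.62625, 0.36, 0.10625
lx·mx for x ≥ 2: 4.61875, 1.914, 1.75375, 1.12725, 0.504, 0.074375 → sum = 9.992125
V_2 = 9.992125 / l_2 = 9.992125 / 0.92375 = 10.816915… → 10.817

10.817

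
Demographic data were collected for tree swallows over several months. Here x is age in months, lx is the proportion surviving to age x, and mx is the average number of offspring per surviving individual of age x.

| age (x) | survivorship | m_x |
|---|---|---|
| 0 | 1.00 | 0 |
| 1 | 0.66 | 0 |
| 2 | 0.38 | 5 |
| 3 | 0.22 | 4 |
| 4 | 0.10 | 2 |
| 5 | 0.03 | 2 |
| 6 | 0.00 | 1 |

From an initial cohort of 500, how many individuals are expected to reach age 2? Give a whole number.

Expected survivors = N0 · l_2 = 500 × 0.38 = 190 → 190

190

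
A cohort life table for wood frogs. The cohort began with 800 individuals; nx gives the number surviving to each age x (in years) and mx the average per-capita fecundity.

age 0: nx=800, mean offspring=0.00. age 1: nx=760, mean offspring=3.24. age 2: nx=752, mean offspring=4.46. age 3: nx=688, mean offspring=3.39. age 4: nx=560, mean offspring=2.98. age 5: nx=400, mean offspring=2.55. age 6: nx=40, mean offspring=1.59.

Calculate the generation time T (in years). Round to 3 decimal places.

2.598

lx = nx/n0 = nx/800: 1, 0.95, 0.94, 0.86, 0.7, 0.5, 0.05
lx·mx: 0, 3.078, 4.1924, 2.9154, 2.086, 1.275, 0.0795 → R0 = 13.6263
x·lx·mx: 0, 3.078, 8.3848, 8.7462, 8.344, 6.375, 0.477 → Σ = 35.405
T = 35.405 / 13.6263 = 2.598284… → 2.598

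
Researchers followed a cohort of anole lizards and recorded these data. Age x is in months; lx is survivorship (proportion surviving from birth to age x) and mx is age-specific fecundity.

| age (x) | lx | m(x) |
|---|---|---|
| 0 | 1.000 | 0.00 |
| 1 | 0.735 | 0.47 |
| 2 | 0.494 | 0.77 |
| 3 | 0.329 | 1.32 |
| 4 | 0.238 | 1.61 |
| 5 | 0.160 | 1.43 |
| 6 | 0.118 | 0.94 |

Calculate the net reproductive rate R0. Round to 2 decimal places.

lx·mx by age: 0, 0.34545, 0.38038, 0.43428, 0.38318, 0.2288, 0.11092
R0 = Σ lx·mx = 1.88301 → 1.88

1.88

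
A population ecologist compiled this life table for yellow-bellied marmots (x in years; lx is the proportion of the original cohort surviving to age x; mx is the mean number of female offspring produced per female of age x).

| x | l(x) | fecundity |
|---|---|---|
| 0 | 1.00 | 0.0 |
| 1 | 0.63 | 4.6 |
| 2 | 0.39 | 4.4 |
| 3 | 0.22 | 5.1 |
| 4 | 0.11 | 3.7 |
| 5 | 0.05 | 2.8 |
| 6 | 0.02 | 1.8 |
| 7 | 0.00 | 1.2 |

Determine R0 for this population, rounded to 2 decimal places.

6.32

lx·mx by age: 0, 2.898, 1.716, 1.122, 0.407, 0.14, 0.036, 0
R0 = Σ lx·mx = 6.319 → 6.32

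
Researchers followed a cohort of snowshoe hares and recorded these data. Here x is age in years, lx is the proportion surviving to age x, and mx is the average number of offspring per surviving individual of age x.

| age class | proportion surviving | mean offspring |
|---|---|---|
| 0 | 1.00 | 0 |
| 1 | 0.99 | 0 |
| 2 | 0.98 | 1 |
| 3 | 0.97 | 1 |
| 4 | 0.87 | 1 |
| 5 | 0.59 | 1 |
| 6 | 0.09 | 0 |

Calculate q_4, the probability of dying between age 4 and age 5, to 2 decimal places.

0.32

q_4 = (l_4 − l_5) / l_4 = (0.87 − 0.59) / 0.87
     = 0.28 / 0.87 = 0.321839… → 0.32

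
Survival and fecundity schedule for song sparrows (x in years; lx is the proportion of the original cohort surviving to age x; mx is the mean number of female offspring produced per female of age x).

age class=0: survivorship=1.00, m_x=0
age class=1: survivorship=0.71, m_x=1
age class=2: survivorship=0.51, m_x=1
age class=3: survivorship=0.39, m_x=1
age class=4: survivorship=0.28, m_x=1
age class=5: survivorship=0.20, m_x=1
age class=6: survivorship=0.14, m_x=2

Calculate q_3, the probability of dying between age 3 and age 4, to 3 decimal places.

q_3 = (l_3 − l_4) / l_3 = (0.39 − 0.28) / 0.39
     = 0.11 / 0.39 = 0.282051… → 0.282

0.282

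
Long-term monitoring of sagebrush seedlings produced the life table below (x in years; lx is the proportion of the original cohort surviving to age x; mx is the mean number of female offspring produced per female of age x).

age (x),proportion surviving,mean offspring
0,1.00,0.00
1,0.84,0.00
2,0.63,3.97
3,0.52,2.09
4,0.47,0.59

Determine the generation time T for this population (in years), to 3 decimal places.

lx·mx: 0, 0, 2.5011, 1.0868, 0.2773 → R0 = 3.8652
x·lx·mx: 0, 0, 5.0022, 3.2604, 1.1092 → Σ = 9.3718
T = 9.3718 / 3.8652 = 2.424661… → 2.425

2.425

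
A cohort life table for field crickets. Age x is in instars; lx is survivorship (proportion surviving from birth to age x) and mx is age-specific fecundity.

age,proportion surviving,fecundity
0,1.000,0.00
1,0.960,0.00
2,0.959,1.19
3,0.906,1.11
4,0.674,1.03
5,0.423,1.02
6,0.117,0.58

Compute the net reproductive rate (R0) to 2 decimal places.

3.34

lx·mx by age: 0, 0, 1.14121, 1.00566, 0.69422, 0.43146, 0.06786
R0 = Σ lx·mx = 3.34041 → 3.34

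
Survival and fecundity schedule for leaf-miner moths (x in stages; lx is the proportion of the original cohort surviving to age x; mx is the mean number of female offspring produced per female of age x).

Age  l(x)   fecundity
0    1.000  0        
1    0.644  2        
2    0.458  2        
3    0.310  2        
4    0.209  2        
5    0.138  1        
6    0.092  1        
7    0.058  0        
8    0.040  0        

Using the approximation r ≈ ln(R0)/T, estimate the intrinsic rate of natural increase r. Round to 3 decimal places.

R0 = Σ lx·mx = 0 + 1.288 + 0.916 + 0.62 + 0.418 + 0.138 + 0.092 + 0 + 0 = 3.472
Σ x·lx·mx = 7.894; T = 7.894/3.472 = 2.27362…
r ≈ ln(R0)/T = ln(3.472)/2.27362… = 0.54747… → 0.547

0.547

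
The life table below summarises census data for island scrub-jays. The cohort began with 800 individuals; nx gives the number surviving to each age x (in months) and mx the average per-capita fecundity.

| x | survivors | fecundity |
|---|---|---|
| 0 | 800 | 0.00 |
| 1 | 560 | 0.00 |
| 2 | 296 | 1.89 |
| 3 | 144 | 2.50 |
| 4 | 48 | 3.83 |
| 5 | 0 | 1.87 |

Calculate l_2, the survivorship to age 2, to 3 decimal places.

l_2 = n_2/n_0 = 296/800 = 0.37 → 0.370

0.370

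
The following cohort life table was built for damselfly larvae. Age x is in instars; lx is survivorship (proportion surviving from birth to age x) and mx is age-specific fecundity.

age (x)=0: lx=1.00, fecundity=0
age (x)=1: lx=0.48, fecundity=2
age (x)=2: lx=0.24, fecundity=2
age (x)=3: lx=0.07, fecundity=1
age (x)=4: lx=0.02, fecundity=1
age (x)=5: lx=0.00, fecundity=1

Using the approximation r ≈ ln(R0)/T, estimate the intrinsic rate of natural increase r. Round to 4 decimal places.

R0 = Σ lx·mx = 0 + 0.96 + 0.48 + 0.07 + 0.02 + 0 = 1.53
Σ x·lx·mx = 2.21; T = 2.21/1.53 = 1.44444…
r ≈ ln(R0)/T = ln(1.53)/1.44444… = 0.294416… → 0.2944

0.2944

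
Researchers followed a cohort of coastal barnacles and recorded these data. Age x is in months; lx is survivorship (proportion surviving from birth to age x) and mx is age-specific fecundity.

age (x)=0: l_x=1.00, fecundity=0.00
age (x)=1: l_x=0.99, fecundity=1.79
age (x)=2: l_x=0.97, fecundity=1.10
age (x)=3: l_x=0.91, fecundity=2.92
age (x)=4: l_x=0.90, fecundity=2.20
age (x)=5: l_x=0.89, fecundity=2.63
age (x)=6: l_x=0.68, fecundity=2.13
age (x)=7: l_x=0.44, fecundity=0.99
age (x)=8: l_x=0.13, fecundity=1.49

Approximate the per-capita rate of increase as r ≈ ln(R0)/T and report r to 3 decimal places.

0.658

R0 = Σ lx·mx = 0 + 1.7721 + 1.067 + 2.6572 + 1.98 + 2.3407 + 1.4484 + 0.4356 + 0.1937 = 11.8947
Σ x·lx·mx = 44.7904; T = 44.7904/11.8947 = 3.76558…
r ≈ ln(R0)/T = ln(11.8947)/3.76558… = 0.65756… → 0.658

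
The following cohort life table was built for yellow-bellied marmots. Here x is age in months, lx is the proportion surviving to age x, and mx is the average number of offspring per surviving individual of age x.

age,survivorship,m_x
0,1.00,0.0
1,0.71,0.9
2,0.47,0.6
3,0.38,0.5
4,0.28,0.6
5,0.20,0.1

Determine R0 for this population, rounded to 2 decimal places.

lx·mx by age: 0, 0.639, 0.282, 0.19, 0.168, 0.02
R0 = Σ lx·mx = 1.299 → 1.30

1.30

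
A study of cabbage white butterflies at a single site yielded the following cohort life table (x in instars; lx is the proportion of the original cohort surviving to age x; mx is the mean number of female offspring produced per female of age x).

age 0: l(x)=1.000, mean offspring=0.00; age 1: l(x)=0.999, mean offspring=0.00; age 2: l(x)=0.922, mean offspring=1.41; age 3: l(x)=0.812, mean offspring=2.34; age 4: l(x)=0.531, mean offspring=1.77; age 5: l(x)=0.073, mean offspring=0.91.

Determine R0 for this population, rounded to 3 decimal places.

lx·mx by age: 0, 0, 1.30002, 1.90008, 0.93987, 0.06643
R0 = Σ lx·mx = 4.2064 → 4.206

4.206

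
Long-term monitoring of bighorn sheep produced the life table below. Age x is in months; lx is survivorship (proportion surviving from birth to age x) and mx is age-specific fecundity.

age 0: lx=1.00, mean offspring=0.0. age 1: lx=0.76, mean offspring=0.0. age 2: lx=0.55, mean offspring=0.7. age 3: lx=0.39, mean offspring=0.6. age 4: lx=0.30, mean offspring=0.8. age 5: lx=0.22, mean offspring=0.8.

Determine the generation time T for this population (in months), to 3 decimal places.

3.200

lx·mx: 0, 0, 0.385, 0.234, 0.24, 0.176 → R0 = 1.035
x·lx·mx: 0, 0, 0.77, 0.702, 0.96, 0.88 → Σ = 3.312
T = 3.312 / 1.035 = 3.2 → 3.200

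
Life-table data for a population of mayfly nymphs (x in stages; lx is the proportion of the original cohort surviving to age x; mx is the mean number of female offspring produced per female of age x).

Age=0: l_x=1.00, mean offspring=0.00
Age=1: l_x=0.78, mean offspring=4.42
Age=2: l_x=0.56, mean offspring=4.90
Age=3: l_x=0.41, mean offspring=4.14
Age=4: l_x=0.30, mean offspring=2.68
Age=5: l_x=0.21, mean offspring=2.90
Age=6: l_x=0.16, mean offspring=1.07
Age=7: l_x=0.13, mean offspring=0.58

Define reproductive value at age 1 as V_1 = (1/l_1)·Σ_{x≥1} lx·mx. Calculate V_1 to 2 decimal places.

lx·mx for x ≥ 1: 3.4476, 2.744, 1.6974, 0.804, 0.609, 0.1712, 0.0754 → sum = 9.5486
V_1 = 9.5486 / l_1 = 9.5486 / 0.78 = 12.241795… → 12.24

12.24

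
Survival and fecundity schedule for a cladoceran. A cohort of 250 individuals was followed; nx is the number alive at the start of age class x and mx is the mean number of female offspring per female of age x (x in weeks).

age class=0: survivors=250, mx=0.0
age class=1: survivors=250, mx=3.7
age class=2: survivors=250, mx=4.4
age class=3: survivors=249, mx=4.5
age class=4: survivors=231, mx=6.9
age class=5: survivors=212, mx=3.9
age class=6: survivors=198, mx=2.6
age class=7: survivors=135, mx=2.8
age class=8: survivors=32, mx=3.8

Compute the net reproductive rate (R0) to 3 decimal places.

lx = nx/n0 = nx/250: 1, 1, 1, 0.996, 0.924, 0.848, 0.792, 0.54, 0.128
lx·mx by age: 0, 3.7, 4.4, 4.482, 6.3756, 3.3072, 2.0592, 1.512, 0.4864
R0 = Σ lx·mx = 26.3224 → 26.322

26.322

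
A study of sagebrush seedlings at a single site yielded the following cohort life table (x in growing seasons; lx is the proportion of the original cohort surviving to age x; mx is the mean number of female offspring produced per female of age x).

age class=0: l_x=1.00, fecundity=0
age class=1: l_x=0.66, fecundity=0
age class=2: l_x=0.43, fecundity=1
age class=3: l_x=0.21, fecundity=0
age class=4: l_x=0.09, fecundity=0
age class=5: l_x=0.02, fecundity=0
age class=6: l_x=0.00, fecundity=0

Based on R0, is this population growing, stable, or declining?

R0 = Σ lx·mx = 0 + 0 + 0.43 + 0 + 0 + 0 + 0 = 0.43
R0 < 1, so the population is declining.

declining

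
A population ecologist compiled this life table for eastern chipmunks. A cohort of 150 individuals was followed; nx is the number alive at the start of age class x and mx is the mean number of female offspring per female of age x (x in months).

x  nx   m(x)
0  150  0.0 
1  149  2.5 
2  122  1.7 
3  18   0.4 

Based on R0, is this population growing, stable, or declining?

lx = nx/n0 = nx/150: 1, 0.99333…, 0.81333…, 0.12
R0 = Σ lx·mx = 0 + 2.483333… + 1.382667… + 0.048 = 3.914…
R0 > 1, so the population is growing.

growing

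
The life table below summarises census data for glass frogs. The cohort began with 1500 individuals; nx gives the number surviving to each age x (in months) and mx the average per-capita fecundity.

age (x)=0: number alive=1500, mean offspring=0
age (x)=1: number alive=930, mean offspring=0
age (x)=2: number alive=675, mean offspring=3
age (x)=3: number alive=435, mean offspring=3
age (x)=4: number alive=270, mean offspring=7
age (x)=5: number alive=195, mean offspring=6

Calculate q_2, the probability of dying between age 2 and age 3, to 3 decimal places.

lx = nx/n0 = nx/1500: 1, 0.62, 0.45, 0.29, 0.18, 0.13
q_2 = (l_2 − l_3) / l_2 = (0.45 − 0.29) / 0.45
     = 0.16 / 0.45 = 0.355556… → 0.356

0.356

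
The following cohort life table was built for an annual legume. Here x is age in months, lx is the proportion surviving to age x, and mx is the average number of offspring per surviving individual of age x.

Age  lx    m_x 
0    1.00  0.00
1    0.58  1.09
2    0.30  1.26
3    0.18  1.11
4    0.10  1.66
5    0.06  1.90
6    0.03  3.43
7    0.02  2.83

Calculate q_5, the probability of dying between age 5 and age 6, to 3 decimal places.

q_5 = (l_5 − l_6) / l_5 = (0.06 − 0.03) / 0.06
     = 0.03 / 0.06 = 0.5 → 0.500

0.500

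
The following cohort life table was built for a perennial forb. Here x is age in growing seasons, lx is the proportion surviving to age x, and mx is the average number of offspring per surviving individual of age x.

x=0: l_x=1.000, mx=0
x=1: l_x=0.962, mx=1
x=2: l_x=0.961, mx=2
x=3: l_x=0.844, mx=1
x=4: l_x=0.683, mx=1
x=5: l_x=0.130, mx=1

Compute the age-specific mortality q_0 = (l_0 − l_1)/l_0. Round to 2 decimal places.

0.04

q_0 = (l_0 − l_1) / l_0 = (1 − 0.962) / 1
     = 0.038 / 1 = 0.038 → 0.04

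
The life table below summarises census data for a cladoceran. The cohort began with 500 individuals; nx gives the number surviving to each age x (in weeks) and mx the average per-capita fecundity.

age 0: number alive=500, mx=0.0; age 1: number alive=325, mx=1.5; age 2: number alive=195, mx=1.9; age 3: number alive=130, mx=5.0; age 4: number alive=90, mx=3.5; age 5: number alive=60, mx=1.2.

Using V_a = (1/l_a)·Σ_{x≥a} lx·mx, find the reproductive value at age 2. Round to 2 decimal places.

lx = nx/n0 = nx/500: 1, 0.65, 0.39, 0.26, 0.18, 0.12
lx·mx for x ≥ 2: 0.741, 1.3, 0.63, 0.144 → sum = 2.815
V_2 = 2.815 / l_2 = 2.815 / 0.39 = 7.217949… → 7.22

7.22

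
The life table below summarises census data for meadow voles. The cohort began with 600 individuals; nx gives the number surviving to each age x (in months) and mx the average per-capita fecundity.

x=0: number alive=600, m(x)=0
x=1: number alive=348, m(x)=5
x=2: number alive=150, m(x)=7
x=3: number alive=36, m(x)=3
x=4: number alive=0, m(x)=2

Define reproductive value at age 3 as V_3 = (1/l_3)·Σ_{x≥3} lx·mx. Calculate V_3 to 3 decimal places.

lx = nx/n0 = nx/600: 1, 0.58, 0.25, 0.06, 0
lx·mx for x ≥ 3: 0.18, 0 → sum = 0.18
V_3 = 0.18 / l_3 = 0.18 / 0.06 = 3 → 3.000

3.000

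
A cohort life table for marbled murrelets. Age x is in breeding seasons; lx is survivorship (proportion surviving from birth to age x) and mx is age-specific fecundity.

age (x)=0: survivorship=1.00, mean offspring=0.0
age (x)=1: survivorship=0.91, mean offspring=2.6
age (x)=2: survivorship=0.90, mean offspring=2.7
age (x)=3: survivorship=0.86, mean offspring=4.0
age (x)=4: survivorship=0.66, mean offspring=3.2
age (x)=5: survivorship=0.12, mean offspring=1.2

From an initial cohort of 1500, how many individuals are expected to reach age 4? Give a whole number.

Expected survivors = N0 · l_4 = 1500 × 0.66 = 990 → 990

990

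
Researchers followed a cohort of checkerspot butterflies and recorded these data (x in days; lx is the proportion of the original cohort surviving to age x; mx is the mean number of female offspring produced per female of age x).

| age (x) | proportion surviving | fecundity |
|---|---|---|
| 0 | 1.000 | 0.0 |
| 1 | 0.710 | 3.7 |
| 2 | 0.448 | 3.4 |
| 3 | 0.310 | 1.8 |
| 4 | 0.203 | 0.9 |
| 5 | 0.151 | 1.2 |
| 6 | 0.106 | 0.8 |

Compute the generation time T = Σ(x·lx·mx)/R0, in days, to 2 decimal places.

lx·mx: 0, 2.627, 1.5232, 0.558, 0.1827, 0.1812, 0.0848 → R0 = 5.1569
x·lx·mx: 0, 2.627, 3.0464, 1.674, 0.7308, 0.906, 0.5088 → Σ = 9.493
T = 9.493 / 5.1569 = 1.840835… → 1.84

1.84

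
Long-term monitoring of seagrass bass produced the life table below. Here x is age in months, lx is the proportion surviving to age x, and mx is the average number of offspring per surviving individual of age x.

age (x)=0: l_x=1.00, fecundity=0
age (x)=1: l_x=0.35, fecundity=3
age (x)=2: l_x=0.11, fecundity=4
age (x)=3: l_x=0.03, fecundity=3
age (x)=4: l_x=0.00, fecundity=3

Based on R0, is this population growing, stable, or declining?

R0 = Σ lx·mx = 0 + 1.05 + 0.44 + 0.09 + 0 = 1.58
R0 > 1, so the population is growing.

growing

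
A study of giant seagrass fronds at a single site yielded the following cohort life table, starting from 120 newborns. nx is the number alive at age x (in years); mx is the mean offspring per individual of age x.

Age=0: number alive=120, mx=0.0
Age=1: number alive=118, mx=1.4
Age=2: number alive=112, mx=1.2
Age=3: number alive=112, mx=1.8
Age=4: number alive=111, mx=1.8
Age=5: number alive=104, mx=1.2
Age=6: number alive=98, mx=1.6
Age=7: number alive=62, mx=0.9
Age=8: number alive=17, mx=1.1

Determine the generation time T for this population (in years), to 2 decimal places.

3.73

lx = nx/n0 = nx/120: 1, 0.98333…, 0.93333…, 0.93333…, 0.925, 0.86667…, 0.81667…, 0.51667…, 0.14167…
lx·mx: 0, 1.376667…, 1.12…, 1.68…, 1.665, 1.04…, 1.306667…, 0.465…, 0.155833… → R0 = 8.809167…
x·lx·mx: 0, 1.376667…, 2.24…, 5.04…, 6.66, 5.2…, 7.84…, 3.255…, 1.246667… → Σ = 32.858333…
T = 32.858333… / 8.809167… = 3.730016… → 3.73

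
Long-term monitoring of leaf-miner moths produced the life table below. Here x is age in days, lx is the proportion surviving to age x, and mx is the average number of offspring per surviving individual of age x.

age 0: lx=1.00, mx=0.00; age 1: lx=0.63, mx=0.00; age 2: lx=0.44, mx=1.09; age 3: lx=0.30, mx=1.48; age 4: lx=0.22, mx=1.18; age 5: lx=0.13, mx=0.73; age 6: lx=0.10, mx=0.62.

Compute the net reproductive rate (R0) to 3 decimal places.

lx·mx by age: 0, 0, 0.4796, 0.444, 0.2596, 0.0949, 0.062
R0 = Σ lx·mx = 1.3401 → 1.340

1.340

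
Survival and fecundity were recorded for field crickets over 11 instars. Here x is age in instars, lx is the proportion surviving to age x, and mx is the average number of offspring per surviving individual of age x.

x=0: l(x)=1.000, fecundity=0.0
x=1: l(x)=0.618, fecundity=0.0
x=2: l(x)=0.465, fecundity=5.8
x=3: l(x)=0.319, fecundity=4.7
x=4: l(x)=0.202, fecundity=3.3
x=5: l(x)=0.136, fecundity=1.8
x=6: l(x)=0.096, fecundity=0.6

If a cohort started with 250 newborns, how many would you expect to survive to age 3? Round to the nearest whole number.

80

Expected survivors = N0 · l_3 = 250 × 0.319 = 79.75 → 80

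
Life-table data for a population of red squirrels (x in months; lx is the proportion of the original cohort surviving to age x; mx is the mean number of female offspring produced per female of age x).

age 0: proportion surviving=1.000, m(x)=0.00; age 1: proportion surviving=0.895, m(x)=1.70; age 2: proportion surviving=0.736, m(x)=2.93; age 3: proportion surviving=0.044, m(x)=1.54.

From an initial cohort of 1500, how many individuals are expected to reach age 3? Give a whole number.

66

Expected survivors = N0 · l_3 = 1500 × 0.044 = 66 → 66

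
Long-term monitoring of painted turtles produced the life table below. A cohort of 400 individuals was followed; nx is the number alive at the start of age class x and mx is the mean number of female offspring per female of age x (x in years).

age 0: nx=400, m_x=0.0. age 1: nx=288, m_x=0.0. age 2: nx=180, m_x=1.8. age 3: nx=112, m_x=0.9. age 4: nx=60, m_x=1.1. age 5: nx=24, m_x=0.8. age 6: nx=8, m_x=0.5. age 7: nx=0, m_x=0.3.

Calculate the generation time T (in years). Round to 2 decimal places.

2.60

lx = nx/n0 = nx/400: 1, 0.72, 0.45, 0.28, 0.15, 0.06, 0.02, 0
lx·mx: 0, 0, 0.81, 0.252, 0.165, 0.048, 0.01, 0 → R0 = 1.285
x·lx·mx: 0, 0, 1.62, 0.756, 0.66, 0.24, 0.06, 0 → Σ = 3.336
T = 3.336 / 1.285 = 2.596109… → 2.60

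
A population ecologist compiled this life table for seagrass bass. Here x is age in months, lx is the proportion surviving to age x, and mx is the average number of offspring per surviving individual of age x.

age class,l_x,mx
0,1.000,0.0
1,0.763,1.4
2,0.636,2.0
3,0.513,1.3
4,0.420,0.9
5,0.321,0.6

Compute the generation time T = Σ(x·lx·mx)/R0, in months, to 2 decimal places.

2.26

lx·mx: 0, 1.0682, 1.272, 0.6669, 0.378, 0.1926 → R0 = 3.5777
x·lx·mx: 0, 1.0682, 2.544, 2.0007, 1.512, 0.963 → Σ = 8.0879
T = 8.0879 / 3.5777 = 2.260642… → 2.26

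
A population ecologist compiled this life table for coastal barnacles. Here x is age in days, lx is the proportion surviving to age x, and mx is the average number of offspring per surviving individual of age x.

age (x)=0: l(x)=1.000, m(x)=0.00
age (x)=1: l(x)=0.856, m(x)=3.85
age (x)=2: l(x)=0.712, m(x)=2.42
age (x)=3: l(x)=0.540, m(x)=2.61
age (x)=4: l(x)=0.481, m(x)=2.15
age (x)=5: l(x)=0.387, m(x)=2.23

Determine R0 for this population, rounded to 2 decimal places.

lx·mx by age: 0, 3.2956, 1.72304, 1.4094, 1.03415, 0.86301
R0 = Σ lx·mx = 8.3252 → 8.33

8.33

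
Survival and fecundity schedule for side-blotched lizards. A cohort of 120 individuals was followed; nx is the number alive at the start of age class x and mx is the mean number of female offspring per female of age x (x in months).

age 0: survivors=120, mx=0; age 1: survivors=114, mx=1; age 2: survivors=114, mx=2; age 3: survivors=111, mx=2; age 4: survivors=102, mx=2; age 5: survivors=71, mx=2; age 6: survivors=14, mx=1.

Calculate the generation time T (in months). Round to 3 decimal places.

lx = nx/n0 = nx/120: 1, 0.95, 0.95, 0.925, 0.85, 0.59167…, 0.11667…
lx·mx: 0, 0.95, 1.9, 1.85, 1.7, 1.183333…, 0.116667… → R0 = 7.7…
x·lx·mx: 0, 0.95, 3.8, 5.55, 6.8, 5.916667…, 0.7… → Σ = 23.716667…
T = 23.716667… / 7.7… = 3.080087… → 3.080

3.080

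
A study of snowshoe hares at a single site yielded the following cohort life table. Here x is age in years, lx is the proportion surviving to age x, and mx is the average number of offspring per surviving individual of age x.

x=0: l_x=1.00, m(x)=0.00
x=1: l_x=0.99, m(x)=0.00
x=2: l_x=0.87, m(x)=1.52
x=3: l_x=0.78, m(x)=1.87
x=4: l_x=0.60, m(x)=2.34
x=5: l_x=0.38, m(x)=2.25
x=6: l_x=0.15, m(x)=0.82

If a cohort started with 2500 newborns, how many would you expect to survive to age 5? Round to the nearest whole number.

Expected survivors = N0 · l_5 = 2500 × 0.38 = 950 → 950

950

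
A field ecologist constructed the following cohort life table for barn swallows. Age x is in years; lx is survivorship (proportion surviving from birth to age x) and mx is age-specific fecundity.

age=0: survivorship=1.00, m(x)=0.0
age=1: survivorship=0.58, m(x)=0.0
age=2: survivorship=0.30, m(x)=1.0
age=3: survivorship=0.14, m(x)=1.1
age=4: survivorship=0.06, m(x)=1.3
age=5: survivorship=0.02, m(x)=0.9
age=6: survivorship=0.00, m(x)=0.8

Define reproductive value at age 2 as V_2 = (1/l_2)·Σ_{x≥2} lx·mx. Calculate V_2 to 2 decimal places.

1.83

lx·mx for x ≥ 2: 0.3, 0.154, 0.078, 0.018, 0 → sum = 0.55
V_2 = 0.55 / l_2 = 0.55 / 0.3 = 1.833333… → 1.83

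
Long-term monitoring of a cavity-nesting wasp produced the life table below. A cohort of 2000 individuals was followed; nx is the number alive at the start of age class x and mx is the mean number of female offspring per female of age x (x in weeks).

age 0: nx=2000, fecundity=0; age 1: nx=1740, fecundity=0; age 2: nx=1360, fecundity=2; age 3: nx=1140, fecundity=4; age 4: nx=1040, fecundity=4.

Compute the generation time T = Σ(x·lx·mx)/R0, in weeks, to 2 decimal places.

3.13

lx = nx/n0 = nx/2000: 1, 0.87, 0.68, 0.57, 0.52
lx·mx: 0, 0, 1.36, 2.28, 2.08 → R0 = 5.72
x·lx·mx: 0, 0, 2.72, 6.84, 8.32 → Σ = 17.88
T = 17.88 / 5.72 = 3.125874… → 3.13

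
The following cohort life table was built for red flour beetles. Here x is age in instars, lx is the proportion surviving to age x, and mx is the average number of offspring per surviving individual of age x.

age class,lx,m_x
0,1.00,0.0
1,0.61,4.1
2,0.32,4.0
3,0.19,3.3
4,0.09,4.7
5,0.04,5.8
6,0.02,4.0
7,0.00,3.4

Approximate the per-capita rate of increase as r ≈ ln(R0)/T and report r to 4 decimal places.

0.8198

R0 = Σ lx·mx = 0 + 2.501 + 1.28 + 0.627 + 0.423 + 0.232 + 0.08 + 0 = 5.143
Σ x·lx·mx = 10.274; T = 10.274/5.143 = 1.99767…
r ≈ ln(R0)/T = ln(5.143)/1.99767… = 0.819775… → 0.8198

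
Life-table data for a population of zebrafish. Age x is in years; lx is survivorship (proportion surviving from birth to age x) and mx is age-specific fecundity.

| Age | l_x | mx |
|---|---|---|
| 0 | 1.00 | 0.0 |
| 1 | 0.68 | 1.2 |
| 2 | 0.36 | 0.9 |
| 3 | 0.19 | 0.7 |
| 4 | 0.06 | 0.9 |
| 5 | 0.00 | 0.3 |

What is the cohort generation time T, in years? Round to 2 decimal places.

1.57

lx·mx: 0, 0.816, 0.324, 0.133, 0.054, 0 → R0 = 1.327
x·lx·mx: 0, 0.816, 0.648, 0.399, 0.216, 0 → Σ = 2.079
T = 2.079 / 1.327 = 1.566692… → 1.57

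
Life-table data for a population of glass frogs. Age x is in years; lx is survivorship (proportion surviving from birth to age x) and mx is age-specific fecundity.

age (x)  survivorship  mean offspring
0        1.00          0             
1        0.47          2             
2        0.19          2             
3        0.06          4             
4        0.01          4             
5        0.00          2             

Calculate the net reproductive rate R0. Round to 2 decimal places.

1.60

lx·mx by age: 0, 0.94, 0.38, 0.24, 0.04, 0
R0 = Σ lx·mx = 1.6 → 1.60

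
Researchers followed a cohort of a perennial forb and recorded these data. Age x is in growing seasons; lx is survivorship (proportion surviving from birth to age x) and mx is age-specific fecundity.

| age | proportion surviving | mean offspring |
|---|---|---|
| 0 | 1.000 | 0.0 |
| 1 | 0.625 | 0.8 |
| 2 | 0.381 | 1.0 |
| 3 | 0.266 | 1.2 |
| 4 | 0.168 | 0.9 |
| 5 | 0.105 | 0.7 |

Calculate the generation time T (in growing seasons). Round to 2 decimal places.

lx·mx: 0, 0.5, 0.381, 0.3192, 0.1512, 0.0735 → R0 = 1.4249
x·lx·mx: 0, 0.5, 0.762, 0.9576, 0.6048, 0.3675 → Σ = 3.1919
T = 3.1919 / 1.4249 = 2.240087… → 2.24

2.24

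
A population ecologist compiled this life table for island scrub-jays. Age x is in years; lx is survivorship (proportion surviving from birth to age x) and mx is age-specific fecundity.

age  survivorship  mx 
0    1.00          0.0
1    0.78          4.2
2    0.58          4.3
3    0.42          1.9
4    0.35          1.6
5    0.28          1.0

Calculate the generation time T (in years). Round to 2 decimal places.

lx·mx: 0, 3.276, 2.494, 0.798, 0.56, 0.28 → R0 = 7.408
x·lx·mx: 0, 3.276, 4.988, 2.394, 2.24, 1.4 → Σ = 14.298
T = 14.298 / 7.408 = 1.930076… → 1.93

1.93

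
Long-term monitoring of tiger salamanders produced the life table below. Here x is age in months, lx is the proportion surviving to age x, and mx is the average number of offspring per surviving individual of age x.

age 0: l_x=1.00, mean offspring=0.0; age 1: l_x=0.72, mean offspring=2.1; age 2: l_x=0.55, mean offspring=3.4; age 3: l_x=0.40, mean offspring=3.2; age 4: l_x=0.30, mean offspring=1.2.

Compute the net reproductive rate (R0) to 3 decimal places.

lx·mx by age: 0, 1.512, 1.87, 1.28, 0.36
R0 = Σ lx·mx = 5.022 → 5.022

5.022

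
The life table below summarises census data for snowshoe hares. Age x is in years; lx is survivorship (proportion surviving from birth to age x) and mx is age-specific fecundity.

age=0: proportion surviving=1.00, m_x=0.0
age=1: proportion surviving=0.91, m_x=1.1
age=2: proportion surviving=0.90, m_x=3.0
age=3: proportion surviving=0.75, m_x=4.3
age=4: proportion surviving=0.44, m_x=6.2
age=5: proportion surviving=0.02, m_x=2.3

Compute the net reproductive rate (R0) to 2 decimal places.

lx·mx by age: 0, 1.001, 2.7, 3.225, 2.728, 0.046
R0 = Σ lx·mx = 9.7 → 9.70

9.70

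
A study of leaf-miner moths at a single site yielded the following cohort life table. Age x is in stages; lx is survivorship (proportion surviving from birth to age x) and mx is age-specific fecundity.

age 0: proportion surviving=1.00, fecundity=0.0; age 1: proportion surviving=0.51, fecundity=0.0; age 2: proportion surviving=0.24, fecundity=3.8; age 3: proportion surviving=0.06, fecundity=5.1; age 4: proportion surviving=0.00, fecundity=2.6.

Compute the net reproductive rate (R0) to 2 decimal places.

lx·mx by age: 0, 0, 0.912, 0.306, 0
R0 = Σ lx·mx = 1.218 → 1.22

1.22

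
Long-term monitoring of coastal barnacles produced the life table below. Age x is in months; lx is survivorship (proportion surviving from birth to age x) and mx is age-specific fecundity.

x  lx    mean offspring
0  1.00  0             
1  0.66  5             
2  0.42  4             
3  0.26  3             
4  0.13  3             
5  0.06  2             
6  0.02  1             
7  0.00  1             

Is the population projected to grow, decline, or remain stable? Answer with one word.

growing

R0 = Σ lx·mx = 0 + 3.3 + 1.68 + 0.78 + 0.39 + 0.12 + 0.02 + 0 = 6.29
R0 > 1, so the population is growing.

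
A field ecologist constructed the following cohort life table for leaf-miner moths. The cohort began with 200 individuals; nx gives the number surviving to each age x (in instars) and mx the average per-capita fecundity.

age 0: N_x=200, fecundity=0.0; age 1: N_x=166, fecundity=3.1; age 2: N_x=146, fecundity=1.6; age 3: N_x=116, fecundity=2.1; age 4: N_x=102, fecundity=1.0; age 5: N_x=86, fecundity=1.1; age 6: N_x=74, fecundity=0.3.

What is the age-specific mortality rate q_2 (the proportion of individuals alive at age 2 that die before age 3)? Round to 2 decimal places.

0.21

lx = nx/n0 = nx/200: 1, 0.83, 0.73, 0.58, 0.51, 0.43, 0.37
q_2 = (l_2 − l_3) / l_2 = (0.73 − 0.58) / 0.73
     = 0.15 / 0.73 = 0.205479… → 0.21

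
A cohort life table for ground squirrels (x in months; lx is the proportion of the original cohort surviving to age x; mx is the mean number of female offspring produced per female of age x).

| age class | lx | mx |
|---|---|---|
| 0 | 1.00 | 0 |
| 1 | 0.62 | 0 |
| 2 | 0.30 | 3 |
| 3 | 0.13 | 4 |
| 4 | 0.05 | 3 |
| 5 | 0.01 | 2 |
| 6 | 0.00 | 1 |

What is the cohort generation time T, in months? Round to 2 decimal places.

2.55

lx·mx: 0, 0, 0.9, 0.52, 0.15, 0.02, 0 → R0 = 1.59
x·lx·mx: 0, 0, 1.8, 1.56, 0.6, 0.1, 0 → Σ = 4.06
T = 4.06 / 1.59 = 2.553459… → 2.55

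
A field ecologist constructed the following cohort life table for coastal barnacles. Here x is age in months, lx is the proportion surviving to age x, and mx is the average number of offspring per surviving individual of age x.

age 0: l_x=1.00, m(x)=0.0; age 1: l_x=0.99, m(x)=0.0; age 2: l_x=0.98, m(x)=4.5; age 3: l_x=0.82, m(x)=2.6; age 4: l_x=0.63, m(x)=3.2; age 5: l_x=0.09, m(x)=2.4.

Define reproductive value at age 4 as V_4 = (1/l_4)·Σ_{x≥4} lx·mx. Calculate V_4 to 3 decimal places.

lx·mx for x ≥ 4: 2.016, 0.216 → sum = 2.232
V_4 = 2.232 / l_4 = 2.232 / 0.63 = 3.542857… → 3.543

3.543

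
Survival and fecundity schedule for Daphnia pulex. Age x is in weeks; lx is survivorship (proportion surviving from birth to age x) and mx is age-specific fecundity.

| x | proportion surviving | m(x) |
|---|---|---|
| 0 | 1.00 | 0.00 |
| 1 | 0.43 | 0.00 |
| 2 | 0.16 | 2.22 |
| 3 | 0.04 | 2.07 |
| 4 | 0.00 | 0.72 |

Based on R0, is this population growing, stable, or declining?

declining

R0 = Σ lx·mx = 0 + 0 + 0.3552 + 0.0828 + 0 = 0.438
R0 < 1, so the population is declining.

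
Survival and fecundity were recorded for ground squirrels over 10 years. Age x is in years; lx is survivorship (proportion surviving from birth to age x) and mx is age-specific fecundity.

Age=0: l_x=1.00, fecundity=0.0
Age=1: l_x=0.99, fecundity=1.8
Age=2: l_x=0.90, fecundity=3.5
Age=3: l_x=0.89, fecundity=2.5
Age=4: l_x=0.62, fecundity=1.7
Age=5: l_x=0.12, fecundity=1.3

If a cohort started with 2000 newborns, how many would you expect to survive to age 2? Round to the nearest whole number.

Expected survivors = N0 · l_2 = 2000 × 0.90 = 1800 → 1800

1800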